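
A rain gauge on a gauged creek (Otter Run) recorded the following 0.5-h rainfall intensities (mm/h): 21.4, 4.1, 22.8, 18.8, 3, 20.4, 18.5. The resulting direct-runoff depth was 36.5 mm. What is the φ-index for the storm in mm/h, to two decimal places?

φ ≈ 5.78 mm/h

Only the 5 blocks with intensity above φ contribute runoff: 21.4, 22.8, 18.8, 20.4, 18.5 mm/h.
Σ(I−φ)·Δt = d  ⇒  (21.4+22.8+18.8+20.4+18.5 − 5φ)·0.5 = 36.5
φ = (101.9 − 36.5/0.5) / 5 = 5.78 mm/h.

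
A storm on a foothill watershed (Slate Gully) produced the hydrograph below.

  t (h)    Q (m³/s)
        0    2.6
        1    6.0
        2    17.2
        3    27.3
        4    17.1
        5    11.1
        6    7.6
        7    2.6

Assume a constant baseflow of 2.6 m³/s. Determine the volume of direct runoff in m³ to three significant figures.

Direct-runoff ordinates (Q − Q_b): 0.0, 3.4, 14.6, 24.7, 14.5, 8.5, 5.0, 0.0 m³/s.
ΣQ_DR = 70.70 m³/s.
With Δt = 1 h = 3600 s, V = ΣQ_DR · Δt = 70.70 × 3600 = 2.55 × 10^5 m³.

V ≈ 2.55 × 10^5 m³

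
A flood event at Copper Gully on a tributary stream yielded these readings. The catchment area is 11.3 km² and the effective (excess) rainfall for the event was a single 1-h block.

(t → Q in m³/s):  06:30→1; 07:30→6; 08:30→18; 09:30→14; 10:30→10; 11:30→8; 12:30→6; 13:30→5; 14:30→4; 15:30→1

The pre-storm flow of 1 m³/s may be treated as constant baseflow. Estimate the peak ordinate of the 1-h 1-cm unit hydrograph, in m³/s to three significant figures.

U_p ≈ 8.47 m³/s

Direct runoff: 0.0, 5.0, 17.0, 13.0, 9.0, 7.0, 5.0, 4.0, 3.0, 0.0 m³/s; ΣQ_DR = 63.00 m³/s, peak = 17.0 m³/s.
Runoff depth d = ΣQ_DR·Δt / A = 63.00 × 3600 / (11.3 km²) = 20.07 mm.
The 1-cm UH is the DRH scaled by (10 mm)/d, so U_p = 17.0 × 10/20.07 = 8.47 m³/s.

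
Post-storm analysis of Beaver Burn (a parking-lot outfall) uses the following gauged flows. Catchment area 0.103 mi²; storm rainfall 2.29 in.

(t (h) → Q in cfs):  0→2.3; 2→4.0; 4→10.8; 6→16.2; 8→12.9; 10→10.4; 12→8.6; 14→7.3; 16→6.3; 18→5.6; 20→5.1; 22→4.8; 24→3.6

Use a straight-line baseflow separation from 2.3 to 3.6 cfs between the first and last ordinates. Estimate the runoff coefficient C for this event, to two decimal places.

C ≈ 0.78

ΣQ_DR = 59.55 cfs; V = ΣQ_DR·Δt = 4.288 × 10^5 ft³.
Runoff depth d = V / A = 1.792 in.
C = d / P = 1.792 / 2.29 = 0.78.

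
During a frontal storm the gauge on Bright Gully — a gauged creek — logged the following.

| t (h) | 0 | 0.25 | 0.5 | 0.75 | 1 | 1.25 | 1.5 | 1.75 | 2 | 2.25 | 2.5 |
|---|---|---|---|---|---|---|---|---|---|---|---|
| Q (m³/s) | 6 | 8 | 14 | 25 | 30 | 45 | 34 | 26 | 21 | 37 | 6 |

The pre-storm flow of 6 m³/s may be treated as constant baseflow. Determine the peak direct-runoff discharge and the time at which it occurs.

Q_p = 39.0 m³/s at t = 1.25 h

Subtracting baseflow gives direct-runoff ordinates: 0.0, 2.0, 8.0, 19.0, 24.0, 39.0, 28.0, 20.0, 15.0, 31.0, 0.0 m³/s.
The maximum is 39.0 m³/s, occurring at the reading for t = 1.25 h.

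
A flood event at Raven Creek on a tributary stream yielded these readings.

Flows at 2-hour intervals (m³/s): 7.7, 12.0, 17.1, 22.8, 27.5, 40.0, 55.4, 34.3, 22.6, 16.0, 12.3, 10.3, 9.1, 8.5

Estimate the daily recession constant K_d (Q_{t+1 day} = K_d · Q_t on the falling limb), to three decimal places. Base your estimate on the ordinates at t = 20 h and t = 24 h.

K_d ≈ 0.164

Between t = 20 h and t = 24 h the flow falls from 12.3 to 9.1 m³/s over 2×2 h = 4 h.
Per-interval ratio K = (9.1/12.3)^(1/2) = 0.8601; K_d = K^(24/2) = 0.164.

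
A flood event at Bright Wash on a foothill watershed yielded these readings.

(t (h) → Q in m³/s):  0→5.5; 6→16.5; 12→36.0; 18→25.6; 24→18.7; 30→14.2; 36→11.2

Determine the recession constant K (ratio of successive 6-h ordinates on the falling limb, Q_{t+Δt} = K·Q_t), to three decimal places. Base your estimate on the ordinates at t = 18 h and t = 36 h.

K ≈ 0.759

Using the recession-limb readings at t = 18 h and t = 36 h: Q falls from 25.6 to 11.2 m³/s over 3 intervals.
K = (Q₂/Q₁)^(1/3) = (11.2/25.6)^(1/3) = 0.759.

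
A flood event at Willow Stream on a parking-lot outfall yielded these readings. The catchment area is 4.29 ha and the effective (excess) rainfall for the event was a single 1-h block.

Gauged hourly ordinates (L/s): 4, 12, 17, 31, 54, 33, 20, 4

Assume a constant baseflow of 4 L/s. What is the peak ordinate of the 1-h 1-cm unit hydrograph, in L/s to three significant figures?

Direct runoff: 0.0, 8.0, 13.0, 27.0, 50.0, 29.0, 16.0, 0.0 L/s; ΣQ_DR = 143.0 L/s, peak = 50.0 L/s.
Runoff depth d = ΣQ_DR·Δt / A = 143.0 × 3600 / (4.29 ha) = 12.00 mm.
The 1-cm UH is the DRH scaled by (10 mm)/d, so U_p = 50.0 × 10/12.00 = 41.7 L/s.

U_p ≈ 41.7 L/s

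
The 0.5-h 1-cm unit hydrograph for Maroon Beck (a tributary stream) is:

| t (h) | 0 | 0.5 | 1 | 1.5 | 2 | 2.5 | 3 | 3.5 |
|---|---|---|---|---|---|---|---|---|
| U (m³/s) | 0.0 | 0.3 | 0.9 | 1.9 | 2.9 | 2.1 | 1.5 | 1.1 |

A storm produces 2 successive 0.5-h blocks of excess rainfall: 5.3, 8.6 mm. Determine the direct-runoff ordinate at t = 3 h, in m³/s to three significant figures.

By discrete convolution, Q_j = Σ (P_i / 10 mm) · U_{j−i}.
At t = 3 h (j=6): Q = (5.3/10)·1.5 + (8.6/10)·2.1 = 2.60 m³/s.

Q ≈ 2.60 m³/s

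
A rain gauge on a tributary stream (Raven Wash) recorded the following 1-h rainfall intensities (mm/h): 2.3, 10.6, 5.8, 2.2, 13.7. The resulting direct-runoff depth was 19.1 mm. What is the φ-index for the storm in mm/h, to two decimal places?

φ ≈ 3.67 mm/h

Only the 3 blocks with intensity above φ contribute runoff: 10.6, 5.8, 13.7 mm/h.
Σ(I−φ)·Δt = d  ⇒  (10.6+5.8+13.7 − 3φ)·1 = 19.1
φ = (30.10 − 19.1/1) / 3 = 3.67 mm/h.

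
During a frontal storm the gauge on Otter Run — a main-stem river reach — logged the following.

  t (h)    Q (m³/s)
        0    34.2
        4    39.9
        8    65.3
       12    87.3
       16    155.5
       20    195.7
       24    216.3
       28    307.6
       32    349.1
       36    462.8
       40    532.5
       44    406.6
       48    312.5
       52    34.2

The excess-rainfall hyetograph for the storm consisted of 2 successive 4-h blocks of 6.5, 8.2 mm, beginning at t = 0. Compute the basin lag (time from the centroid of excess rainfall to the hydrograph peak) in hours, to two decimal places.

Centroid of excess rainfall: t_c = Σ P_i·t̄_i / ΣP_i = 4.2313 h (block centres at 2, 6 h).
Hydrograph peak occurs at t = 40 h, so basin lag t_L = 40 − 4.2313 = 35.77 h.

t_L ≈ 35.77 h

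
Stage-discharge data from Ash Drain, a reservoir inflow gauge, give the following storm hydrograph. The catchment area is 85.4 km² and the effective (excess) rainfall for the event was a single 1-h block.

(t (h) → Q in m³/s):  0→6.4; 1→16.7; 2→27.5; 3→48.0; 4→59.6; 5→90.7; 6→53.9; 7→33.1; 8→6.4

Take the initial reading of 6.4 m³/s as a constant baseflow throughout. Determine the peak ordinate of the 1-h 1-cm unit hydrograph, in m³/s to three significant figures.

U_p ≈ 70.2 m³/s

Direct runoff: 0.0, 10.3, 21.1, 41.6, 53.2, 84.3, 47.5, 26.7, 0.0 m³/s; ΣQ_DR = 284.7 m³/s, peak = 84.3 m³/s.
Runoff depth d = ΣQ_DR·Δt / A = 284.7 × 3600 / (85.4 km²) = 12.00 mm.
The 1-cm UH is the DRH scaled by (10 mm)/d, so U_p = 84.3 × 10/12.00 = 70.2 m³/s.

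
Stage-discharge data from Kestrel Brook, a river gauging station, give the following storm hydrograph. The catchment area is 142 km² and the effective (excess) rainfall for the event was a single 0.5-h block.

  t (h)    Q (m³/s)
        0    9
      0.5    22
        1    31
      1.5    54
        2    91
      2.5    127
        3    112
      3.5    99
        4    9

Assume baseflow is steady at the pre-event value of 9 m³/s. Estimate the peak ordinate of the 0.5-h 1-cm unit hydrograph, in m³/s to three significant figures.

Direct runoff: 0.0, 13.0, 22.0, 45.0, 82.0, 118.0, 103.0, 90.0, 0.0 m³/s; ΣQ_DR = 473.0 m³/s, peak = 118.0 m³/s.
Runoff depth d = ΣQ_DR·Δt / A = 473.0 × 1800 / (142 km²) = 5.996 mm.
The 1-cm UH is the DRH scaled by (10 mm)/d, so U_p = 118.0 × 10/5.996 = 197 m³/s.

U_p ≈ 197 m³/s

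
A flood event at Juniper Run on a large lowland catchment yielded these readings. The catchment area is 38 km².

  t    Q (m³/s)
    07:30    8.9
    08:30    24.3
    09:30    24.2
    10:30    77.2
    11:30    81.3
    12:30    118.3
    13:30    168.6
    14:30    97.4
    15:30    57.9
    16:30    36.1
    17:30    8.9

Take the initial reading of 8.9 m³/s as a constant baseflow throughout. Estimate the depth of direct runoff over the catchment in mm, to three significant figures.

Direct runoff: 0.0, 15.4, 15.3, 68.3, 72.4, 109.4, 159.7, 88.5, 49.0, 27.2, 0.0 m³/s; ΣQ_DR = 605.2 m³/s.
V = ΣQ_DR · Δt = 605.2 × 3600 s = 2.179 × 10^6 m³.
Over A = 38 km², depth = V / A = 57.3 mm.

d ≈ 57.3 mm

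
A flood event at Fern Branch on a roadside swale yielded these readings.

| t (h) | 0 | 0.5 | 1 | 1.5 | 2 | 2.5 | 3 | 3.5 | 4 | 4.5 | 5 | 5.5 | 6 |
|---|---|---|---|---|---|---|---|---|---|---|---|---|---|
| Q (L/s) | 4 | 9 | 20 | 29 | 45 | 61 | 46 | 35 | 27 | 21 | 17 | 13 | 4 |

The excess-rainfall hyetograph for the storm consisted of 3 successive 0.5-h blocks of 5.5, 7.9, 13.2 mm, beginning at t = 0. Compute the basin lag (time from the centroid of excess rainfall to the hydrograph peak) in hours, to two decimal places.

Centroid of excess rainfall: t_c = Σ P_i·t̄_i / ΣP_i = 0.8947 h (block centres at 0.25, 0.75, 1.25 h).
Hydrograph peak occurs at t = 2.5 h, so basin lag t_L = 2.5 − 0.8947 = 1.61 h.

t_L ≈ 1.61 h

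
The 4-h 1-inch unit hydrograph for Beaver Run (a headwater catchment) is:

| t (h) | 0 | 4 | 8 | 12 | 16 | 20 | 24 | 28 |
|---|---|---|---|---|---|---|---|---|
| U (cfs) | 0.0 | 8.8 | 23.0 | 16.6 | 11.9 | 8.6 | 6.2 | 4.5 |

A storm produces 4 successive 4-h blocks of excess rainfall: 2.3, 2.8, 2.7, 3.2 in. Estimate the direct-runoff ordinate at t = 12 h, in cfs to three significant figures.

By discrete convolution, Q_j = Σ (P_i / 1 in) · U_{j−i}.
At t = 12 h (j=3): Q = (2.3/1)·16.6 + (2.8/1)·23.0 + (2.7/1)·8.8 + (3.2/1)·0.0 = 126 cfs.

Q ≈ 126 cfs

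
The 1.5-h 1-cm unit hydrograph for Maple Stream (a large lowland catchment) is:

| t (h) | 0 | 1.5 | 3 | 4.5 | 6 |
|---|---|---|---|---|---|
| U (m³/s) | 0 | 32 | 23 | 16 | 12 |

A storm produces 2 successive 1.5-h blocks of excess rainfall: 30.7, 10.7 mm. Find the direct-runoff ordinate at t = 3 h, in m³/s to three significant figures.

Q ≈ 105 m³/s

By discrete convolution, Q_j = Σ (P_i / 10 mm) · U_{j−i}.
At t = 3 h (j=2): Q = (30.7/10)·23 + (10.7/10)·32 = 105 m³/s.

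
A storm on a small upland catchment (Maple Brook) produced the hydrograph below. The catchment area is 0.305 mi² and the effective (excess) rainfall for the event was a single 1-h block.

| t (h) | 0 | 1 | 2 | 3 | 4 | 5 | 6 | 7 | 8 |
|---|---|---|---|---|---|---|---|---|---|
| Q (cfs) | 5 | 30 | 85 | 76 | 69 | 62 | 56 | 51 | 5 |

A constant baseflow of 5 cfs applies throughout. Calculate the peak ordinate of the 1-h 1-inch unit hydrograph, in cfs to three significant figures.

Direct runoff: 0.0, 25.0, 80.0, 71.0, 64.0, 57.0, 51.0, 46.0, 0.0 cfs; ΣQ_DR = 394.0 cfs, peak = 80.0 cfs.
Runoff depth d = ΣQ_DR·Δt / A = 394.0 × 3600 / (0.305 mi²) = 2.002 in.
The 1-inch UH is the DRH scaled by (1 in)/d, so U_p = 80.0 × 1/2.002 = 40.0 cfs.

U_p ≈ 40.0 cfs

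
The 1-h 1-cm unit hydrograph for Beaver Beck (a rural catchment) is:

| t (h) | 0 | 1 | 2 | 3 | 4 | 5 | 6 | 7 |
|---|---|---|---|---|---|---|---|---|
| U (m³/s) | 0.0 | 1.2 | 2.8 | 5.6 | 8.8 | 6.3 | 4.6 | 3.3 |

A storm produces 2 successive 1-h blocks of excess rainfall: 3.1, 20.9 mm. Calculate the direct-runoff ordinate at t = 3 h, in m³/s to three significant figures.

By discrete convolution, Q_j = Σ (P_i / 10 mm) · U_{j−i}.
At t = 3 h (j=3): Q = (3.1/10)·5.6 + (20.9/10)·2.8 = 7.59 m³/s.

Q ≈ 7.59 m³/s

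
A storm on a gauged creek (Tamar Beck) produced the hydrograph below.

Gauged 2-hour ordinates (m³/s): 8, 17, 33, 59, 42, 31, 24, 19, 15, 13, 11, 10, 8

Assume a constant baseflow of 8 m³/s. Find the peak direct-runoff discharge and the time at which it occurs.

Q_p = 51.0 m³/s at t = 6 h

Subtracting baseflow gives direct-runoff ordinates: 0.0, 9.0, 25.0, 51.0, 34.0, 23.0, 16.0, 11.0, 7.0, 5.0, 3.0, 2.0, 0.0 m³/s.
The maximum is 51.0 m³/s, occurring at the reading for t = 6 h.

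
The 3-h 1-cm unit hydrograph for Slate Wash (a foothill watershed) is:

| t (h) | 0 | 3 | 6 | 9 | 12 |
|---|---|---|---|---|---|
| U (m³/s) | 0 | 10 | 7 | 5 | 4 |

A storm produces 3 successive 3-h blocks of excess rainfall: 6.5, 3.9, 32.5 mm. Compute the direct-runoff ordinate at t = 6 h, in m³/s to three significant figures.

Q ≈ 8.45 m³/s

By discrete convolution, Q_j = Σ (P_i / 10 mm) · U_{j−i}.
At t = 6 h (j=2): Q = (6.5/10)·7 + (3.9/10)·10 + (32.5/10)·0 = 8.45 m³/s.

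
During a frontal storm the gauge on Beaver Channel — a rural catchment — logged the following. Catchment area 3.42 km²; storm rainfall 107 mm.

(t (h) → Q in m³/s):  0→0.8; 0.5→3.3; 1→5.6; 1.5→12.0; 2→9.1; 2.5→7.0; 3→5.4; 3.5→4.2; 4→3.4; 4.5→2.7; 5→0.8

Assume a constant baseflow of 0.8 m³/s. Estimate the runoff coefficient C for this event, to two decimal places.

C ≈ 0.22

ΣQ_DR = 45.50 m³/s; V = ΣQ_DR·Δt = 81900 m³.
Runoff depth d = V / A = 23.95 mm.
C = d / P = 23.95 / 107 = 0.22.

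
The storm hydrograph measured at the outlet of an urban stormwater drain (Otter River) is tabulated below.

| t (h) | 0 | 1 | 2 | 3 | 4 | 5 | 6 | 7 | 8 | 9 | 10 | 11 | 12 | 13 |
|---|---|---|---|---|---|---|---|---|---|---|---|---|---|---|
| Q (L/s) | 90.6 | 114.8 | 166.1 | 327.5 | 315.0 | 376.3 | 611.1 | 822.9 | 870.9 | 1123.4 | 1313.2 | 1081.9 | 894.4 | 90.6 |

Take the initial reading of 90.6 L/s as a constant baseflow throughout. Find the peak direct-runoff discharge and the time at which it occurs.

Q_p = 1222.6 L/s at t = 10 h

Subtracting baseflow gives direct-runoff ordinates: 0.0, 24.2, 75.5, 236.9, 224.4, 285.7, 520.5, 732.3, 780.3, 1032.8, 1222.6, 991.3, 803.8, 0.0 L/s.
The maximum is 1222.6 L/s, occurring at the reading for t = 10 h.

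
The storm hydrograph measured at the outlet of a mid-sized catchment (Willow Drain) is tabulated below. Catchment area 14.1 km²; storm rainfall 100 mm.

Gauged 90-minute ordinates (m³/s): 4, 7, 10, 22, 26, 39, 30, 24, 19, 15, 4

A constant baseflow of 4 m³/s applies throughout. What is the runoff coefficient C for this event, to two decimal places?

C ≈ 0.60

ΣQ_DR = 156.0 m³/s; V = ΣQ_DR·Δt = 8.424 × 10^5 m³.
Runoff depth d = V / A = 59.74 mm.
C = d / P = 59.74 / 100 = 0.60.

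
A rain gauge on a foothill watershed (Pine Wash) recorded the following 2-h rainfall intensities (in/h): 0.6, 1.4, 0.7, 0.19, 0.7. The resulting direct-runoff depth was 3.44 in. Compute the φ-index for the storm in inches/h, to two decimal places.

Only the 4 blocks with intensity above φ contribute runoff: 0.6, 1.4, 0.7, 0.7 in/h.
Σ(I−φ)·Δt = d  ⇒  (0.6+1.4+0.7+0.7 − 4φ)·2 = 3.44
φ = (3.400 − 3.44/2) / 4 = 0.42 in/h.

φ ≈ 0.42 in/h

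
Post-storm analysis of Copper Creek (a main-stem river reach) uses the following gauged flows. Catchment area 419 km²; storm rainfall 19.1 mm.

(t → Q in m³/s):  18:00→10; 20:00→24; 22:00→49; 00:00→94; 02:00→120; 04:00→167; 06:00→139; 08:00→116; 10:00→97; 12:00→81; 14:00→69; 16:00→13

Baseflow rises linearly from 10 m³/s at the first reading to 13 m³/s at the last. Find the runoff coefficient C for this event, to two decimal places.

C ≈ 0.76

ΣQ_DR = 841.0 m³/s; V = ΣQ_DR·Δt = 6.055 × 10^6 m³.
Runoff depth d = V / A = 14.45 mm.
C = d / P = 14.45 / 19.1 = 0.76.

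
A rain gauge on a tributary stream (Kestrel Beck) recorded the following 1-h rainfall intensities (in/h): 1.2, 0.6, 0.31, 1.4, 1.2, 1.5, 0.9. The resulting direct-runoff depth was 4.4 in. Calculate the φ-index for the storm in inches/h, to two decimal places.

Only the 6 blocks with intensity above φ contribute runoff: 1.2, 0.6, 1.4, 1.2, 1.5, 0.9 in/h.
Σ(I−φ)·Δt = d  ⇒  (1.2+0.6+1.4+1.2+1.5+0.9 − 6φ)·1 = 4.4
φ = (6.800 − 4.4/1) / 6 = 0.40 in/h.

φ ≈ 0.40 in/h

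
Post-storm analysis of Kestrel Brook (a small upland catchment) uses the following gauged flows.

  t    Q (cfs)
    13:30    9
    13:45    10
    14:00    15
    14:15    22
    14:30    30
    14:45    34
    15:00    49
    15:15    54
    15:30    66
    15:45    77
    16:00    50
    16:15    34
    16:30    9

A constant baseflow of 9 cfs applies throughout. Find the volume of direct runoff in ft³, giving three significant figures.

Direct-runoff ordinates (Q − Q_b): 0.0, 1.0, 6.0, 13.0, 21.0, 25.0, 40.0, 45.0, 57.0, 68.0, 41.0, 25.0, 0.0 cfs.
ΣQ_DR = 342.0 cfs.
With Δt = 0.25 h = 900 s, V = ΣQ_DR · Δt = 342.0 × 900 = 3.08 × 10^5 ft³.

V ≈ 3.08 × 10^5 ft³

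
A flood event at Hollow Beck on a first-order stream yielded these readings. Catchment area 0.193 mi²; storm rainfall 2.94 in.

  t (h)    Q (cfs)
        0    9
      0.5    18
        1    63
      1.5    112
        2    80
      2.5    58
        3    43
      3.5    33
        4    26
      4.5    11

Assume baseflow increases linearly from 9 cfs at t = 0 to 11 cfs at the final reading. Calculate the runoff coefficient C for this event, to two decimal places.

ΣQ_DR = 353.0 cfs; V = ΣQ_DR·Δt = 6.354 × 10^5 ft³.
Runoff depth d = V / A = 1.417 in.
C = d / P = 1.417 / 2.94 = 0.48.

C ≈ 0.48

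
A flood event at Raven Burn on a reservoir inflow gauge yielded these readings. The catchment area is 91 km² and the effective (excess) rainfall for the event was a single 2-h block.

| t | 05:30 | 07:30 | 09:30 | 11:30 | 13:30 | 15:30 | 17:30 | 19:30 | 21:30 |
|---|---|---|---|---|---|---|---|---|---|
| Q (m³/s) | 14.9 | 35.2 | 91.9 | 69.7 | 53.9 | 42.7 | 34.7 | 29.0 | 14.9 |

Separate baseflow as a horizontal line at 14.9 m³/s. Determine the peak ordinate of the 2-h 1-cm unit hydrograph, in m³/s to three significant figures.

U_p ≈ 38.5 m³/s

Direct runoff: 0.0, 20.3, 77.0, 54.8, 39.0, 27.8, 19.8, 14.1, 0.0 m³/s; ΣQ_DR = 252.8 m³/s, peak = 77.0 m³/s.
Runoff depth d = ΣQ_DR·Δt / A = 252.8 × 7200 / (91 km²) = 20.00 mm.
The 1-cm UH is the DRH scaled by (10 mm)/d, so U_p = 77.0 × 10/20.00 = 38.5 m³/s.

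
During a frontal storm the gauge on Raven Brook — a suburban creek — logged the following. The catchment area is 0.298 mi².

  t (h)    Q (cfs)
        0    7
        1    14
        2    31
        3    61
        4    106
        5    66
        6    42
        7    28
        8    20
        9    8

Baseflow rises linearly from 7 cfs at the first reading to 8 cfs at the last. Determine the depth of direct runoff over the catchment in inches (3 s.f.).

d ≈ 1.60 in

Direct runoff: 0.00, 6.89, 23.78, 53.67, 98.56, 58.44, 34.33, 20.22, 12.11, 0.00 cfs; ΣQ_DR = 308.0 cfs.
V = ΣQ_DR · Δt = 308.0 × 3600 s = 1.109 × 10^6 ft³.
Over A = 0.298 mi², depth = V / A = 1.60 in.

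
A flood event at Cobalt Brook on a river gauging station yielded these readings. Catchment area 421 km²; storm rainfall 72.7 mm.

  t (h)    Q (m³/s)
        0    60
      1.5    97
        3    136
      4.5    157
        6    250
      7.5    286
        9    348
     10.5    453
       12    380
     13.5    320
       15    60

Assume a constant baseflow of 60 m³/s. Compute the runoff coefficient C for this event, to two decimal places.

ΣQ_DR = 1887 m³/s; V = ΣQ_DR·Δt = 1.019 × 10^7 m³.
Runoff depth d = V / A = 24.20 mm.
C = d / P = 24.20 / 72.7 = 0.33.

C ≈ 0.33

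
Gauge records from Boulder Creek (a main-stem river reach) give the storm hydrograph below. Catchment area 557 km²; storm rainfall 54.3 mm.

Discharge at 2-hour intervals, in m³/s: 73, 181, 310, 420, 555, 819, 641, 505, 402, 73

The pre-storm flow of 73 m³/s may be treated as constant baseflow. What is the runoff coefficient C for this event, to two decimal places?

ΣQ_DR = 3249 m³/s; V = ΣQ_DR·Δt = 2.339 × 10^7 m³.
Runoff depth d = V / A = 42.00 mm.
C = d / P = 42.00 / 54.3 = 0.77.

C ≈ 0.77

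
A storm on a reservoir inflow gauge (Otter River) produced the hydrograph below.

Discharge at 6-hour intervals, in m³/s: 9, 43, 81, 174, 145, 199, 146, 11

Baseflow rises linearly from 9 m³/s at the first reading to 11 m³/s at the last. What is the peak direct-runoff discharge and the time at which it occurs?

Subtracting baseflow gives direct-runoff ordinates: 0.00, 33.71, 71.43, 164.14, 134.86, 188.57, 135.29, 0.00 m³/s.
The maximum is 188.57 m³/s, occurring at the reading for t = 30 h.

Q_p = 188.57 m³/s at t = 30 h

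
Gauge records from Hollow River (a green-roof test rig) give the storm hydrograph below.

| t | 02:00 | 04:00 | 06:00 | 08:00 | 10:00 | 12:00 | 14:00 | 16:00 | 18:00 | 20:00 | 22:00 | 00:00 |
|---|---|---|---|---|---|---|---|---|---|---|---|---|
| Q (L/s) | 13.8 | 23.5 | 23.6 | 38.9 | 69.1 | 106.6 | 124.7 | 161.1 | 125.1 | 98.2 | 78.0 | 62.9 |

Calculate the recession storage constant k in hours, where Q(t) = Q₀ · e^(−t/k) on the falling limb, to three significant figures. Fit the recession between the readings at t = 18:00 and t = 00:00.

k ≈ 8.73 h

On the falling limb, Q drops from 125.1 to 62.9 L/s between t = 18:00 and t = 00:00 (Δt = 6 h).
k = −Δt / ln(Q₂/Q₁) = −6 / ln(62.9/125.1) = 8.73 h.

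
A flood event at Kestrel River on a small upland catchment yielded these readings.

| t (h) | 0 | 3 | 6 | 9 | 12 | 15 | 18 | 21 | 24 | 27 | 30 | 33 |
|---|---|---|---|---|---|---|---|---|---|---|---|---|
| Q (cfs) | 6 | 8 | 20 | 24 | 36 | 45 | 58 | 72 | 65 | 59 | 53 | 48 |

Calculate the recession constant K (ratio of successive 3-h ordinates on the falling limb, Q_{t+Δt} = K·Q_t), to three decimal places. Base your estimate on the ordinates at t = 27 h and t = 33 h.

Using the recession-limb readings at t = 27 h and t = 33 h: Q falls from 59 to 48 cfs over 2 intervals.
K = (Q₂/Q₁)^(1/2) = (48/59)^(1/2) = 0.902.

K ≈ 0.902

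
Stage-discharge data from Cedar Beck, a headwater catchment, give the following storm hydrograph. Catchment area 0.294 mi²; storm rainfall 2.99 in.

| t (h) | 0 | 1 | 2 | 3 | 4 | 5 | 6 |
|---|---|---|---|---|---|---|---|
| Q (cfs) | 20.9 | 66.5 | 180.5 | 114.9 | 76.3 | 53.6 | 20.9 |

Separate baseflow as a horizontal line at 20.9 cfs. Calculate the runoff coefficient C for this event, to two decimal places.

ΣQ_DR = 387.3 cfs; V = ΣQ_DR·Δt = 1.394 × 10^6 ft³.
Runoff depth d = V / A = 2.041 in.
C = d / P = 2.041 / 2.99 = 0.68.

C ≈ 0.68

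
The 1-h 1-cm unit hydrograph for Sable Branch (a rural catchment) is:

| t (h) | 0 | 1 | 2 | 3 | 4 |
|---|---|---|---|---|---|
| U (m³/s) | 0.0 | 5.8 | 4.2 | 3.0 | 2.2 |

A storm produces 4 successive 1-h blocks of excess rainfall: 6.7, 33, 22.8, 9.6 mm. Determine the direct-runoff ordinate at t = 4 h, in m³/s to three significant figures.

By discrete convolution, Q_j = Σ (P_i / 10 mm) · U_{j−i}.
At t = 4 h (j=4): Q = (6.7/10)·2.2 + (33/10)·3.0 + (22.8/10)·4.2 + (9.6/10)·5.8 = 26.5 m³/s.

Q ≈ 26.5 m³/s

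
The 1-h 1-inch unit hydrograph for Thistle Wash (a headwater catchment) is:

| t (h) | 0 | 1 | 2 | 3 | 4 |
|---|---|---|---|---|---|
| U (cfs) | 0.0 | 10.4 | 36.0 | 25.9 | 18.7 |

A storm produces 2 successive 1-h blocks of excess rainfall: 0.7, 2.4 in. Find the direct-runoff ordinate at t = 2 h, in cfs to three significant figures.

By discrete convolution, Q_j = Σ (P_i / 1 in) · U_{j−i}.
At t = 2 h (j=2): Q = (0.7/1)·36.0 + (2.4/1)·10.4 = 50.2 cfs.

Q ≈ 50.2 cfs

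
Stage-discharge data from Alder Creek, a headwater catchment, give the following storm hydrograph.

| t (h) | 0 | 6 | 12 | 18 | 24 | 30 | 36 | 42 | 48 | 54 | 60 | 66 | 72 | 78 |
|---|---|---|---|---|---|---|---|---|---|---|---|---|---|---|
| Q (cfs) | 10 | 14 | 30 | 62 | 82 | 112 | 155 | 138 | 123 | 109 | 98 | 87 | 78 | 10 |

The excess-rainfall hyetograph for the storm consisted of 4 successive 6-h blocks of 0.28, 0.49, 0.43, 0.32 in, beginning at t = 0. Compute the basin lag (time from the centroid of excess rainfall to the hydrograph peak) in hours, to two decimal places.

Centroid of excess rainfall: t_c = Σ P_i·t̄_i / ΣP_i = 12.1184 h (block centres at 3, 9, 15, 21 h).
Hydrograph peak occurs at t = 36 h, so basin lag t_L = 36 − 12.1184 = 23.88 h.

t_L ≈ 23.88 h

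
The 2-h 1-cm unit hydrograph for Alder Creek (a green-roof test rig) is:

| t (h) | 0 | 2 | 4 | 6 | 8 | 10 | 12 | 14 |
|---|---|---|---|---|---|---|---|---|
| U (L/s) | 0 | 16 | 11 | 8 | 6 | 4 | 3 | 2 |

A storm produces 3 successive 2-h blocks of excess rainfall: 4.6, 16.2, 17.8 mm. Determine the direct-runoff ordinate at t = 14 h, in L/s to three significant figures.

By discrete convolution, Q_j = Σ (P_i / 10 mm) · U_{j−i}.
At t = 14 h (j=7): Q = (4.6/10)·2 + (16.2/10)·3 + (17.8/10)·4 = 12.9 L/s.

Q ≈ 12.9 L/s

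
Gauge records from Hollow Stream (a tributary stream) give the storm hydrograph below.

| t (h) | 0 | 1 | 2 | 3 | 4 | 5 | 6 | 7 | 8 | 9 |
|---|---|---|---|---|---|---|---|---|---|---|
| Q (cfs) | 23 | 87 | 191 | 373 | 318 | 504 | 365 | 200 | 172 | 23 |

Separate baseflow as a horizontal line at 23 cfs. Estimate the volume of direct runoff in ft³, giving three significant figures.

V ≈ 7.29 × 10^6 ft³

Direct-runoff ordinates (Q − Q_b): 0.0, 64.0, 168.0, 350.0, 295.0, 481.0, 342.0, 177.0, 149.0, 0.0 cfs.
ΣQ_DR = 2026 cfs.
With Δt = 1 h = 3600 s, V = ΣQ_DR · Δt = 2026 × 3600 = 7.29 × 10^6 ft³.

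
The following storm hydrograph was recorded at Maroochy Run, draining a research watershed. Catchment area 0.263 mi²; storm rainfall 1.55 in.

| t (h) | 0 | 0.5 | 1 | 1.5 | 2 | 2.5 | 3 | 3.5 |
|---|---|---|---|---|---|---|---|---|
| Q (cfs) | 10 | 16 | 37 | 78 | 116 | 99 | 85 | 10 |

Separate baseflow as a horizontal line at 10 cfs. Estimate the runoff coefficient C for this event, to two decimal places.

ΣQ_DR = 371.0 cfs; V = ΣQ_DR·Δt = 6.678 × 10^5 ft³.
Runoff depth d = V / A = 1.093 in.
C = d / P = 1.093 / 1.55 = 0.71.

C ≈ 0.71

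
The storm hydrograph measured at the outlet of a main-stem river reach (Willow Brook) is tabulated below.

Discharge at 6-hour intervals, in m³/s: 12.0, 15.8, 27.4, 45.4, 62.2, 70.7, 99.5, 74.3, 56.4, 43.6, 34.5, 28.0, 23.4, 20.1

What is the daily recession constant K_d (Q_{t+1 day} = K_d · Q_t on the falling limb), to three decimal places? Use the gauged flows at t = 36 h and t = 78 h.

K_d ≈ 0.401

Between t = 36 h and t = 78 h the flow falls from 99.5 to 20.1 m³/s over 7×6 h = 42 h.
Per-interval ratio K = (20.1/99.5)^(1/7) = 0.7957; K_d = K^(24/6) = 0.401.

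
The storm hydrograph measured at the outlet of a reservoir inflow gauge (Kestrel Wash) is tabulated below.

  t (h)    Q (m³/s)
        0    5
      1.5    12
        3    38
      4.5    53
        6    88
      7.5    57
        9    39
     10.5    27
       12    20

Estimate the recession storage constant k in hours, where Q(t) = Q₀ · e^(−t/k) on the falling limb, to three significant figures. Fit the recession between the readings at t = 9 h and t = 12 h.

On the falling limb, Q drops from 39 to 20 m³/s between t = 9 h and t = 12 h (Δt = 3 h).
k = −Δt / ln(Q₂/Q₁) = −3 / ln(20/39) = 4.49 h.

k ≈ 4.49 h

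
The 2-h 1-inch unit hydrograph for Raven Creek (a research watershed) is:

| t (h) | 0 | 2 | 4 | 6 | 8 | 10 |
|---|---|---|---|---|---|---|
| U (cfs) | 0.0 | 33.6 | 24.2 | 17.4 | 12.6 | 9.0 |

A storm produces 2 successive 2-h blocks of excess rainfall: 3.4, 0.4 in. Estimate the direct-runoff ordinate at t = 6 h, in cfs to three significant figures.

Q ≈ 68.8 cfs

By discrete convolution, Q_j = Σ (P_i / 1 in) · U_{j−i}.
At t = 6 h (j=3): Q = (3.4/1)·17.4 + (0.4/1)·24.2 = 68.8 cfs.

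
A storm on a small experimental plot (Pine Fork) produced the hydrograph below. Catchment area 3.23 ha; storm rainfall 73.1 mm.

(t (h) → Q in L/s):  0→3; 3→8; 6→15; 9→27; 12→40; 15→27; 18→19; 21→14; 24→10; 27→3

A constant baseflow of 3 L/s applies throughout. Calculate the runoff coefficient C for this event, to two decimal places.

ΣQ_DR = 136.0 L/s; V = ΣQ_DR·Δt = 1.469 × 10^6 L.
Runoff depth d = V / A = 45.47 mm.
C = d / P = 45.47 / 73.1 = 0.62.

C ≈ 0.62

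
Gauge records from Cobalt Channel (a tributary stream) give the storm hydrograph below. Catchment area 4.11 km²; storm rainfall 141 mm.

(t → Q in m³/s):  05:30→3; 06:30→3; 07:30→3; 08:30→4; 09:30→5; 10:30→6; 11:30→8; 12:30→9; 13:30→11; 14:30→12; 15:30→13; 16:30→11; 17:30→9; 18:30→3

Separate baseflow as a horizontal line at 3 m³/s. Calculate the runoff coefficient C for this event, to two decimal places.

C ≈ 0.36

ΣQ_DR = 58.00 m³/s; V = ΣQ_DR·Δt = 2.088 × 10^5 m³.
Runoff depth d = V / A = 50.80 mm.
C = d / P = 50.80 / 141 = 0.36.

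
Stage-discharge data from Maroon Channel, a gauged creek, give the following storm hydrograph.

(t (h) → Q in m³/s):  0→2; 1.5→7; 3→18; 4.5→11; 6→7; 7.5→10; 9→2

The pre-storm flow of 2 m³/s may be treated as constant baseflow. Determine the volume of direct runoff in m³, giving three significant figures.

Direct-runoff ordinates (Q − Q_b): 0.0, 5.0, 16.0, 9.0, 5.0, 8.0, 0.0 m³/s.
ΣQ_DR = 43.00 m³/s.
With Δt = 1.5 h = 5400 s, V = ΣQ_DR · Δt = 43.00 × 5400 = 2.32 × 10^5 m³.

V ≈ 2.32 × 10^5 m³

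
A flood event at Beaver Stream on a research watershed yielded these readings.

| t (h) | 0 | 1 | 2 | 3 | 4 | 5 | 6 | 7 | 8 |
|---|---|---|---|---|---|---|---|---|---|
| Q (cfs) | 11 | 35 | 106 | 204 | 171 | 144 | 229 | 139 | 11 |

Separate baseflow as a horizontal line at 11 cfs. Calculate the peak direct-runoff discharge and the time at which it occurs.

Subtracting baseflow gives direct-runoff ordinates: 0.0, 24.0, 95.0, 193.0, 160.0, 133.0, 218.0, 128.0, 0.0 cfs.
The maximum is 218.0 cfs, occurring at the reading for t = 6 h.

Q_p = 218.0 cfs at t = 6 h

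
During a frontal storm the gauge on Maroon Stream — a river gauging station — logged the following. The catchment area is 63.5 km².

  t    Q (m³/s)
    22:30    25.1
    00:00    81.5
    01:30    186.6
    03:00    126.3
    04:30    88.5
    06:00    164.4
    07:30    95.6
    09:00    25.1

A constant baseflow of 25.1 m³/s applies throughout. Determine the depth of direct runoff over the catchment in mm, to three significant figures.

d ≈ 50.4 mm

Direct runoff: 0.0, 56.4, 161.5, 101.2, 63.4, 139.3, 70.5, 0.0 m³/s; ΣQ_DR = 592.3 m³/s.
V = ΣQ_DR · Δt = 592.3 × 5400 s = 3.198 × 10^6 m³.
Over A = 63.5 km², depth = V / A = 50.4 mm.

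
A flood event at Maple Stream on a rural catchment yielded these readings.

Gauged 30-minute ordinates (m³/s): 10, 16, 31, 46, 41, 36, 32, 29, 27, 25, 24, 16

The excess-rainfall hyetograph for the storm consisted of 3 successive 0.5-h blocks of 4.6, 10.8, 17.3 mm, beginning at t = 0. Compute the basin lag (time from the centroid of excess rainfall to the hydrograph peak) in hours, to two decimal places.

Centroid of excess rainfall: t_c = Σ P_i·t̄_i / ΣP_i = 0.9442 h (block centres at 0.25, 0.75, 1.25 h).
Hydrograph peak occurs at t = 1.5 h, so basin lag t_L = 1.5 − 0.9442 = 0.56 h.

t_L ≈ 0.56 h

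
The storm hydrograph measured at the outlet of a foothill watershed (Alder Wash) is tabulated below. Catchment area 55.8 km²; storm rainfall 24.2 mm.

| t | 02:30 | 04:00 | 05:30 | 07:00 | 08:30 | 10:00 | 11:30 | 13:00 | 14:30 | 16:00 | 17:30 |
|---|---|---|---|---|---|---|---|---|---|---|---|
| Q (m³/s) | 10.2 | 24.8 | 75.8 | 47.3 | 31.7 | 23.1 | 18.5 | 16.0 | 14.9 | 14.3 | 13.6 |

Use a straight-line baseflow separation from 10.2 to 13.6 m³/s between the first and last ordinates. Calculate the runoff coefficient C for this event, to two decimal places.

ΣQ_DR = 159.3 m³/s; V = ΣQ_DR·Δt = 8.602 × 10^5 m³.
Runoff depth d = V / A = 15.42 mm.
C = d / P = 15.42 / 24.2 = 0.64.

C ≈ 0.64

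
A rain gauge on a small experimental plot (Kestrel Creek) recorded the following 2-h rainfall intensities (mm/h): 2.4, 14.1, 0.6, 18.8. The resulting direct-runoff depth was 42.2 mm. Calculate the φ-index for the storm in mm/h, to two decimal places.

Only the 2 blocks with intensity above φ contribute runoff: 14.1, 18.8 mm/h.
Σ(I−φ)·Δt = d  ⇒  (14.1+18.8 − 2φ)·2 = 42.2
φ = (32.90 − 42.2/2) / 2 = 5.90 mm/h.

φ ≈ 5.90 mm/h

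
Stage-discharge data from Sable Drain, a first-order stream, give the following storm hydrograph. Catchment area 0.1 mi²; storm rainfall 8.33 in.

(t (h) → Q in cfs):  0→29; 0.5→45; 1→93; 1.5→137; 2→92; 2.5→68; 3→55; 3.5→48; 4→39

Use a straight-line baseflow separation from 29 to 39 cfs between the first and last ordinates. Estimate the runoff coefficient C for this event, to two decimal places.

ΣQ_DR = 300.0 cfs; V = ΣQ_DR·Δt = 5.400 × 10^5 ft³.
Runoff depth d = V / A = 2.324 in.
C = d / P = 2.324 / 8.33 = 0.28.

C ≈ 0.28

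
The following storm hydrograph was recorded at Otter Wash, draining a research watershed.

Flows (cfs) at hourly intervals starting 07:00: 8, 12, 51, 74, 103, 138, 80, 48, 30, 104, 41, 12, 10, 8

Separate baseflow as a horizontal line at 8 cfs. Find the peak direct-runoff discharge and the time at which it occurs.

Subtracting baseflow gives direct-runoff ordinates: 0.0, 4.0, 43.0, 66.0, 95.0, 130.0, 72.0, 40.0, 22.0, 96.0, 33.0, 4.0, 2.0, 0.0 cfs.
The maximum is 130.0 cfs, occurring at the reading for t = 12:00.

Q_p = 130.0 cfs at t = 12:00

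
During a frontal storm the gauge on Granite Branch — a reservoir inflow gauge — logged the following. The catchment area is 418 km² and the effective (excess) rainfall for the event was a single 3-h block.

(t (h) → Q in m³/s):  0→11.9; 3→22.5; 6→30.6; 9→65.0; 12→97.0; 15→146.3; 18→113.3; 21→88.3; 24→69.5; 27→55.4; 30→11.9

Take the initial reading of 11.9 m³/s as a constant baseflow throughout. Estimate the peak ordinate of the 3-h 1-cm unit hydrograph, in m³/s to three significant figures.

U_p ≈ 89.6 m³/s

Direct runoff: 0.0, 10.6, 18.7, 53.1, 85.1, 134.4, 101.4, 76.4, 57.6, 43.5, 0.0 m³/s; ΣQ_DR = 580.8 m³/s, peak = 134.4 m³/s.
Runoff depth d = ΣQ_DR·Δt / A = 580.8 × 10800 / (418 km²) = 15.01 mm.
The 1-cm UH is the DRH scaled by (10 mm)/d, so U_p = 134.4 × 10/15.01 = 89.6 m³/s.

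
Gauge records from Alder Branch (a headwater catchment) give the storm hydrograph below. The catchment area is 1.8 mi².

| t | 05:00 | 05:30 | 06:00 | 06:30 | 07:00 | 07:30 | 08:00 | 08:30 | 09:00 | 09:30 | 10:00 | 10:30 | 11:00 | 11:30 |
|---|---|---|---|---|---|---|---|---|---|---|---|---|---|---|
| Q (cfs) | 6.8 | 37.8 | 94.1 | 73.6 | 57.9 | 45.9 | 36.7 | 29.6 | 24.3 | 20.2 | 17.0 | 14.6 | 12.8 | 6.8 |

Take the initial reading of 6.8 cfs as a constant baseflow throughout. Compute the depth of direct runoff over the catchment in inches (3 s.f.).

Direct runoff: 0.0, 31.0, 87.3, 66.8, 51.1, 39.1, 29.9, 22.8, 17.5, 13.4, 10.2, 7.8, 6.0, 0.0 cfs; ΣQ_DR = 382.9 cfs.
V = ΣQ_DR · Δt = 382.9 × 1800 s = 6.892 × 10^5 ft³.
Over A = 1.8 mi², depth = V / A = 0.165 in.

d ≈ 0.165 in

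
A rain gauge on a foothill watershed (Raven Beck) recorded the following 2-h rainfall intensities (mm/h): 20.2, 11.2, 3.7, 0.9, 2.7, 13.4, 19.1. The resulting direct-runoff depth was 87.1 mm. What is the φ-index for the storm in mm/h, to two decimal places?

Only the 4 blocks with intensity above φ contribute runoff: 20.2, 11.2, 13.4, 19.1 mm/h.
Σ(I−φ)·Δt = d  ⇒  (20.2+11.2+13.4+19.1 − 4φ)·2 = 87.1
φ = (63.90 − 87.1/2) / 4 = 5.09 mm/h.

φ ≈ 5.09 mm/h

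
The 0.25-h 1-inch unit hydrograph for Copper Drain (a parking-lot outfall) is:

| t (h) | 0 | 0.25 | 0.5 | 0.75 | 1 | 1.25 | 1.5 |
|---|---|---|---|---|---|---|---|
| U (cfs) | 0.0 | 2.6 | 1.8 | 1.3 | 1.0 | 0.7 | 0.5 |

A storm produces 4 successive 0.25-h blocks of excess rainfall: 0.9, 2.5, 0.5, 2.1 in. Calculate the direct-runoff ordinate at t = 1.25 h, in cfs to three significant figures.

Q ≈ 7.56 cfs

By discrete convolution, Q_j = Σ (P_i / 1 in) · U_{j−i}.
At t = 1.25 h (j=5): Q = (0.9/1)·0.7 + (2.5/1)·1.0 + (0.5/1)·1.3 + (2.1/1)·1.8 = 7.56 cfs.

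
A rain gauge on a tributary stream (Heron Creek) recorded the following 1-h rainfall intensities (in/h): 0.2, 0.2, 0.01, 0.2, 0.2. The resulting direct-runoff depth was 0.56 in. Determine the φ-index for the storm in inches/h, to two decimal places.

Only the 4 blocks with intensity above φ contribute runoff: 0.2, 0.2, 0.2, 0.2 in/h.
Σ(I−φ)·Δt = d  ⇒  (0.2+0.2+0.2+0.2 − 4φ)·1 = 0.56
φ = (0.8000 − 0.56/1) / 4 = 0.06 in/h.

φ ≈ 0.06 in/h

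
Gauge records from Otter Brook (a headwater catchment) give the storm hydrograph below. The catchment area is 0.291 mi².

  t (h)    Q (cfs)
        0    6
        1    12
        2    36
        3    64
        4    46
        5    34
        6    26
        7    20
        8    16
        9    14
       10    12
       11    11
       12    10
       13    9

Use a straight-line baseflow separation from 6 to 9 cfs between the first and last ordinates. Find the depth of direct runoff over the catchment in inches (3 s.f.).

Direct runoff: 0.00, 5.77, 29.54, 57.31, 39.08, 26.85, 18.62, 12.38, 8.15, 5.92, 3.69, 2.46, 1.23, 0.00 cfs; ΣQ_DR = 211.0 cfs.
V = ΣQ_DR · Δt = 211.0 × 3600 s = 7.596 × 10^5 ft³.
Over A = 0.291 mi², depth = V / A = 1.12 in.

d ≈ 1.12 in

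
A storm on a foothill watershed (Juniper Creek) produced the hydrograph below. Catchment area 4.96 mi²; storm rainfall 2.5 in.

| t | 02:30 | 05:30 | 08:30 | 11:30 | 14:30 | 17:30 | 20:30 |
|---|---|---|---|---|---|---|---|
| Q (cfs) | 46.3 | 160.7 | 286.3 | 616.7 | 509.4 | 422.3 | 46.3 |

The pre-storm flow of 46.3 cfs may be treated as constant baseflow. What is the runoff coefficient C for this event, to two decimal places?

C ≈ 0.66

ΣQ_DR = 1764 cfs; V = ΣQ_DR·Δt = 1.905 × 10^7 ft³.
Runoff depth d = V / A = 1.653 in.
C = d / P = 1.653 / 2.5 = 0.66.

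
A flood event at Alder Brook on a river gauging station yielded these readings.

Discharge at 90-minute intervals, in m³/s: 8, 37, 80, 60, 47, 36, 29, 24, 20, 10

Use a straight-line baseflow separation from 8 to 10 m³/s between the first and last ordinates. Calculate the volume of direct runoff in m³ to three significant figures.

Direct-runoff ordinates (Q − Q_b): 0.00, 28.78, 71.56, 51.33, 38.11, 26.89, 19.67, 14.44, 10.22, 0.00 m³/s.
ΣQ_DR = 261.0 m³/s.
With Δt = 1.5 h = 5400 s, V = ΣQ_DR · Δt = 261.0 × 5400 = 1.41 × 10^6 m³.

V ≈ 1.41 × 10^6 m³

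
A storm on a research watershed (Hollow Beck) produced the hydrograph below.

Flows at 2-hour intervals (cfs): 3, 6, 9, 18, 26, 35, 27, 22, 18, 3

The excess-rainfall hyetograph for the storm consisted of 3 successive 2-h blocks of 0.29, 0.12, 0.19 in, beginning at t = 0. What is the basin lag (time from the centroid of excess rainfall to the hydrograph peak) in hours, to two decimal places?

Centroid of excess rainfall: t_c = Σ P_i·t̄_i / ΣP_i = 2.6667 h (block centres at 1, 3, 5 h).
Hydrograph peak occurs at t = 10 h, so basin lag t_L = 10 − 2.6667 = 7.33 h.

t_L ≈ 7.33 h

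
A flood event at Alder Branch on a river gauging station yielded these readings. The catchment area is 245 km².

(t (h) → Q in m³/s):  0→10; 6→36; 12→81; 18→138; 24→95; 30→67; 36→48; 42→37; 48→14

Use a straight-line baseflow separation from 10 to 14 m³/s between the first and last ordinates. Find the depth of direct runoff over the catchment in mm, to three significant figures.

d ≈ 36.9 mm

Direct runoff: 0.00, 25.50, 70.00, 126.50, 83.00, 54.50, 35.00, 23.50, 0.00 m³/s; ΣQ_DR = 418.0 m³/s.
V = ΣQ_DR · Δt = 418.0 × 21600 s = 9.029 × 10^6 m³.
Over A = 245 km², depth = V / A = 36.9 mm.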